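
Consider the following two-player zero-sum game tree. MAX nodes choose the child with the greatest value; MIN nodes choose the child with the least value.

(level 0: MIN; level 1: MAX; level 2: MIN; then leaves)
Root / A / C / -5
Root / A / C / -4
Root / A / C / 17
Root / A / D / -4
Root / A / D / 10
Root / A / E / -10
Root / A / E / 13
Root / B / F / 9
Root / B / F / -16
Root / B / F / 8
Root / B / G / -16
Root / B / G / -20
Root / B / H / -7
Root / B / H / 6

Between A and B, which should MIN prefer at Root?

B

C (MIN): min(-5, -4, 17) = -5
D (MIN): min(-4, 10) = -4
E (MIN): min(-10, 13) = -10
A (MAX): max(-5, -4, -10) = -4
F (MIN): min(9, -16, 8) = -16
G (MIN): min(-16, -20) = -20
H (MIN): min(-7, 6) = -7
B (MAX): max(-16, -20, -7) = -7
MIN prefers the lower value; A=-4, B=-7. B is better since -7 < -4.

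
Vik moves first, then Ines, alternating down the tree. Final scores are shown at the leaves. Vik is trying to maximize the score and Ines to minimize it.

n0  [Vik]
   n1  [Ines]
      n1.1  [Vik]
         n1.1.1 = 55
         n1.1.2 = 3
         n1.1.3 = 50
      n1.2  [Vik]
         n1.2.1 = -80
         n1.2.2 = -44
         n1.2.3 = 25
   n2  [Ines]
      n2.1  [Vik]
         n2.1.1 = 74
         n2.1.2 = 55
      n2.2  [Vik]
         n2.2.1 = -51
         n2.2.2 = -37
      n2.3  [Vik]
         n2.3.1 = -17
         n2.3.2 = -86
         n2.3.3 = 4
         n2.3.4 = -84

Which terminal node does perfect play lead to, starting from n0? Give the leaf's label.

n1.1 (Vik): max(55, 3, 50) = 55
n1.2 (Vik): max(-80, -44, 25) = 25
n1 (Ines): min(55, 25) = 25
n2.1 (Vik): max(74, 55) = 74
n2.2 (Vik): max(-51, -37) = -37
n2.3 (Vik): max(-17, -86, 4, -84) = 4
n2 (Ines): min(74, -37, 4) = -37
n0 (Vik): max(25, -37) = 25
At n0, Vik picks n1 (highest: 25).
At n1, Ines picks n1.2 (lowest: 25).
At n1.2, Vik picks n1.2.3 (highest: 25).
Terminal value 25.

n1.2.3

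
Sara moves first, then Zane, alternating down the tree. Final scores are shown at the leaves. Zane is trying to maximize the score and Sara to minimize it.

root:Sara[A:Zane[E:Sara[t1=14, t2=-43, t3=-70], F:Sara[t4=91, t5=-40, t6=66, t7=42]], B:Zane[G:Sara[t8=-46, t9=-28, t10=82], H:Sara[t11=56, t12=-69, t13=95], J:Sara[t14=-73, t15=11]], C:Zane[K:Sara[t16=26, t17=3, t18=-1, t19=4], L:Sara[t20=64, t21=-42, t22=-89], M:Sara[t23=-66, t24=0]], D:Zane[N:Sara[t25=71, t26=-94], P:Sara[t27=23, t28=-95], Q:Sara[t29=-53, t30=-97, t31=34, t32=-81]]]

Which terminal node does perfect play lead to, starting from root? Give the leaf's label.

E (Sara): min(14, -43, -70) = -70
F (Sara): min(91, -40, 66, 42) = -40
A (Zane): max(-70, -40) = -40
G (Sara): min(-46, -28, 82) = -46
H (Sara): min(56, -69, 95) = -69
J (Sara): min(-73, 11) = -73
B (Zane): max(-46, -69, -73) = -46
K (Sara): min(26, 3, -1, 4) = -1
L (Sara): min(64, -42, -89) = -89
M (Sara): min(-66, 0) = -66
C (Zane): max(-1, -89, -66) = -1
N (Sara): min(71, -94) = -94
P (Sara): min(23, -95) = -95
Q (Sara): min(-53, -97, 34, -81) = -97
D (Zane): max(-94, -95, -97) = -94
root (Sara): min(-40, -46, -1, -94) = -94
At root, Sara picks D (lowest: -94).
At D, Zane picks N (highest: -94).
At N, Sara picks t26 (lowest: -94).
Terminal value -94.

t26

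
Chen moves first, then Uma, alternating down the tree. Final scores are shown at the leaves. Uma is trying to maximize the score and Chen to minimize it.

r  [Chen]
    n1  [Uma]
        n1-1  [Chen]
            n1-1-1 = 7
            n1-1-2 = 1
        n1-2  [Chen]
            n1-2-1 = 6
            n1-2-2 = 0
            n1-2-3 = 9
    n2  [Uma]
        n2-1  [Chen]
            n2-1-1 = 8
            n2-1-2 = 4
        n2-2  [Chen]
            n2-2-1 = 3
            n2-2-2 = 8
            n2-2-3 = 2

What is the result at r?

1

n1-1 (Chen): min(7, 1) = 1
n1-2 (Chen): min(6, 0, 9) = 0
n1 (Uma): max(1, 0) = 1
n2-1 (Chen): min(8, 4) = 4
n2-2 (Chen): min(3, 8, 2) = 2
n2 (Uma): max(4, 2) = 4
r (Chen): min(1, 4) = 1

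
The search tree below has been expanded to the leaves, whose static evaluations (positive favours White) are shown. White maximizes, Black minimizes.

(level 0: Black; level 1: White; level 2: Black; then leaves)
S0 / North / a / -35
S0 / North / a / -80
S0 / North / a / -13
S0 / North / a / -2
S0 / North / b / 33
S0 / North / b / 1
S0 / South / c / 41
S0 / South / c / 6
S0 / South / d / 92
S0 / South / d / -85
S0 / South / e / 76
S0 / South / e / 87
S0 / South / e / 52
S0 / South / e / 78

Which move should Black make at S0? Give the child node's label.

a (Black): min(-35, -80, -13, -2) = -80
b (Black): min(33, 1) = 1
North (White): max(-80, 1) = 1
c (Black): min(41, 6) = 6
d (Black): min(92, -85) = -85
e (Black): min(76, 87, 52, 78) = 52
South (White): max(6, -85, 52) = 52
S0 (Black): min(1, 52) = 1
Black at S0 wants the lowest of {North=1, South=52}, so chooses North.

North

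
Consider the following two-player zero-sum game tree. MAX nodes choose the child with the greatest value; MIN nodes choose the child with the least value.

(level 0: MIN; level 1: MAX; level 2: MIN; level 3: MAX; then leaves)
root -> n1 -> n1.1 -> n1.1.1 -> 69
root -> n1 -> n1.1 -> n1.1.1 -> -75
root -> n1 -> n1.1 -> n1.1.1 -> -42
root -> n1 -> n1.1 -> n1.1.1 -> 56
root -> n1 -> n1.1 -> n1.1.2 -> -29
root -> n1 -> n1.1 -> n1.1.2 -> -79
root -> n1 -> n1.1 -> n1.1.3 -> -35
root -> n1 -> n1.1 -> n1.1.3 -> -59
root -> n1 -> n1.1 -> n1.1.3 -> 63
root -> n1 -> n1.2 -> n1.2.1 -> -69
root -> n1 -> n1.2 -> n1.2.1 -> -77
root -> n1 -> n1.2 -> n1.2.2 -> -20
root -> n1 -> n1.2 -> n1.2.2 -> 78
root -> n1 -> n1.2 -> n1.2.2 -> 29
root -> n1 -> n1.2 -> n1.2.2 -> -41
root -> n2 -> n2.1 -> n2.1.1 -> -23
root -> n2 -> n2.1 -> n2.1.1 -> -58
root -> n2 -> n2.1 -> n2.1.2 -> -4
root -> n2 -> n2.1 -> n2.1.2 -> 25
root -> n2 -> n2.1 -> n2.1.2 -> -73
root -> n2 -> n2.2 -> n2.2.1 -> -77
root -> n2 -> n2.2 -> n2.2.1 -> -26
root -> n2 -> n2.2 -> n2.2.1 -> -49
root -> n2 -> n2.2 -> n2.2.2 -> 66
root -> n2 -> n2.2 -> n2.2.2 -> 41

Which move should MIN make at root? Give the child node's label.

n1

n1.1.1 (MAX): max(69, -75, -42, 56) = 69
n1.1.2 (MAX): max(-29, -79) = -29
n1.1.3 (MAX): max(-35, -59, 63) = 63
n1.1 (MIN): min(69, -29, 63) = -29
n1.2.1 (MAX): max(-69, -77) = -69
n1.2.2 (MAX): max(-20, 78, 29, -41) = 78
n1.2 (MIN): min(-69, 78) = -69
n1 (MAX): max(-29, -69) = -29
n2.1.1 (MAX): max(-23, -58) = -23
n2.1.2 (MAX): max(-4, 25, -73) = 25
n2.1 (MIN): min(-23, 25) = -23
n2.2.1 (MAX): max(-77, -26, -49) = -26
n2.2.2 (MAX): max(66, 41) = 66
n2.2 (MIN): min(-26, 66) = -26
n2 (MAX): max(-23, -26) = -23
root (MIN): min(-29, -23) = -29
MIN at root wants the lowest of {n1=-29, n2=-23}, so chooses n1.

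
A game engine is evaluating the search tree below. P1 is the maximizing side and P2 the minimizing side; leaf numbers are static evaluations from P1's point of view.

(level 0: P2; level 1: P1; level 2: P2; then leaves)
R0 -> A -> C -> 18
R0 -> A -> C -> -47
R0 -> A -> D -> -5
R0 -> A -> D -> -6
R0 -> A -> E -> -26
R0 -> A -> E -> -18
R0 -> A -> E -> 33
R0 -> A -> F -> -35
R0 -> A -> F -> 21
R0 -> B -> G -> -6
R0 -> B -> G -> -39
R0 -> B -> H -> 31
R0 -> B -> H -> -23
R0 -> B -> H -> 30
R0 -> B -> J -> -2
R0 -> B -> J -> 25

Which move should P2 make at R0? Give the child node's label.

C (P2): min(18, -47) = -47
D (P2): min(-5, -6) = -6
E (P2): min(-26, -18, 33) = -26
F (P2): min(-35, 21) = -35
A (P1): max(-47, -6, -26, -35) = -6
G (P2): min(-6, -39) = -39
H (P2): min(31, -23, 30) = -23
J (P2): min(-2, 25) = -2
B (P1): max(-39, -23, -2) = -2
R0 (P2): min(-6, -2) = -6
P2 at R0 wants the lowest of {A=-6, B=-2}, so chooses A.

A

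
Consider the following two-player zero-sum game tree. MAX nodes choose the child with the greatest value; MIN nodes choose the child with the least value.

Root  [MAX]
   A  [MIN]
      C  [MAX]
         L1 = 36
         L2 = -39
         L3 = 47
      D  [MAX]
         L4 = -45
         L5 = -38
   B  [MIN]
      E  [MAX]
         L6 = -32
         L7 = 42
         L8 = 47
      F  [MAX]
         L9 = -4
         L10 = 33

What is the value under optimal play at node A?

C (MAX): max(36, -39, 47) = 47
D (MAX): max(-45, -38) = -38
A (MIN): min(47, -38) = -38

-38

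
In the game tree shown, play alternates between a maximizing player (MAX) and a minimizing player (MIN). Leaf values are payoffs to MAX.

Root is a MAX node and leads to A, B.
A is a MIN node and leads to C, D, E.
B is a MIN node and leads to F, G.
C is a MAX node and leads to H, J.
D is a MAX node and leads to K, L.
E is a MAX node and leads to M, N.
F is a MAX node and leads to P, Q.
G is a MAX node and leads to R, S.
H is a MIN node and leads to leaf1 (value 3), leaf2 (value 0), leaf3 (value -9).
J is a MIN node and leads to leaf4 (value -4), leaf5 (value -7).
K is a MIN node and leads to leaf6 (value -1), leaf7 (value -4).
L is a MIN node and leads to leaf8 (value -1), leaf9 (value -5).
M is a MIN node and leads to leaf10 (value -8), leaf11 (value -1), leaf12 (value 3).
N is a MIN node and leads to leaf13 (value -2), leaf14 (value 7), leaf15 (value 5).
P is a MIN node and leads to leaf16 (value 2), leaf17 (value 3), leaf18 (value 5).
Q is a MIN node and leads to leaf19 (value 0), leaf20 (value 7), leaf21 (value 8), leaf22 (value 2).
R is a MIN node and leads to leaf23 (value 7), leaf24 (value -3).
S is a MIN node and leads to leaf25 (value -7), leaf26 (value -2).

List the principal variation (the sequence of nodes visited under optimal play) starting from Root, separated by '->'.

H (MIN): min(3, 0, -9) = -9
J (MIN): min(-4, -7) = -7
C (MAX): max(-9, -7) = -7
K (MIN): min(-1, -4) = -4
L (MIN): min(-1, -5) = -5
D (MAX): max(-4, -5) = -4
M (MIN): min(-8, -1, 3) = -8
N (MIN): min(-2, 7, 5) = -2
E (MAX): max(-8, -2) = -2
A (MIN): min(-7, -4, -2) = -7
P (MIN): min(2, 3, 5) = 2
Q (MIN): min(0, 7, 8, 2) = 0
F (MAX): max(2, 0) = 2
R (MIN): min(7, -3) = -3
S (MIN): min(-7, -2) = -7
G (MAX): max(-3, -7) = -3
B (MIN): min(2, -3) = -3
Root (MAX): max(-7, -3) = -3
At Root, MAX picks B (highest: -3).
At B, MIN picks G (lowest: -3).
At G, MAX picks R (highest: -3).
At R, MIN picks leaf24 (lowest: -3).
Terminal value -3.

Root -> B -> G -> R -> leaf24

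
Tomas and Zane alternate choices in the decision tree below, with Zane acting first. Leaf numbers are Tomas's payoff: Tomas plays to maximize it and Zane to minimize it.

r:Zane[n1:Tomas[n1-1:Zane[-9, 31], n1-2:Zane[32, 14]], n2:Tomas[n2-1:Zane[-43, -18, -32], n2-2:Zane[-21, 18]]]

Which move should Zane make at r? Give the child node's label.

n2

n1-1 (Zane): min(-9, 31) = -9
n1-2 (Zane): min(32, 14) = 14
n1 (Tomas): max(-9, 14) = 14
n2-1 (Zane): min(-43, -18, -32) = -43
n2-2 (Zane): min(-21, 18) = -21
n2 (Tomas): max(-43, -21) = -21
r (Zane): min(14, -21) = -21
Zane at r wants the lowest of {n1=14, n2=-21}, so chooses n2.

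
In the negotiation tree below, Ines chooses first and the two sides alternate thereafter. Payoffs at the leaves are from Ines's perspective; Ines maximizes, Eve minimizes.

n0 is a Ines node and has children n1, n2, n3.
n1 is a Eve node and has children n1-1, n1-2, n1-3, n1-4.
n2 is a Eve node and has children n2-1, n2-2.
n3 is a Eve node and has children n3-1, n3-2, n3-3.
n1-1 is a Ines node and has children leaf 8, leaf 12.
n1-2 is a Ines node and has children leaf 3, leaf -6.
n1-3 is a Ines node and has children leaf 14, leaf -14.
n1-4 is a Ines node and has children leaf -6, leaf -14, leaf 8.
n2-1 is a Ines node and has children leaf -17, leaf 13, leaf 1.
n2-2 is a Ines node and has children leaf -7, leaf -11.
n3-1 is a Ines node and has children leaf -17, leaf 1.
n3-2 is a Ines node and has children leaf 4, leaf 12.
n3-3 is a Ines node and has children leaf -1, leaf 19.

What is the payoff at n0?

n1-1 (Ines): max(8, 12) = 12
n1-2 (Ines): max(3, -6) = 3
n1-3 (Ines): max(14, -14) = 14
n1-4 (Ines): max(-6, -14, 8) = 8
n1 (Eve): min(12, 3, 14, 8) = 3
n2-1 (Ines): max(-17, 13, 1) = 13
n2-2 (Ines): max(-7, -11) = -7
n2 (Eve): min(13, -7) = -7
n3-1 (Ines): max(-17, 1) = 1
n3-2 (Ines): max(4, 12) = 12
n3-3 (Ines): max(-1, 19) = 19
n3 (Eve): min(1, 12, 19) = 1
n0 (Ines): max(3, -7, 1) = 3

3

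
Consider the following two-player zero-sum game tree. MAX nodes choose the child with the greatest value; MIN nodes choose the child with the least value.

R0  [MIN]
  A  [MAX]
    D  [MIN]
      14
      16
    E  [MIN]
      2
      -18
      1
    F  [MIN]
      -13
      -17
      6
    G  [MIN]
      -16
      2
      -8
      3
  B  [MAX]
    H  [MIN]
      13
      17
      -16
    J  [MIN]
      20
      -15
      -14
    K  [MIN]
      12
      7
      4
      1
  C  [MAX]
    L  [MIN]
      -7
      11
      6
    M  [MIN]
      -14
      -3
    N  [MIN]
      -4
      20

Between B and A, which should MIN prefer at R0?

B

H (MIN): min(13, 17, -16) = -16
J (MIN): min(20, -15, -14) = -15
K (MIN): min(12, 7, 4, 1) = 1
B (MAX): max(-16, -15, 1) = 1
D (MIN): min(14, 16) = 14
E (MIN): min(2, -18, 1) = -18
F (MIN): min(-13, -17, 6) = -17
G (MIN): min(-16, 2, -8, 3) = -16
A (MAX): max(14, -18, -17, -16) = 14
MIN prefers the lower value; B=1, A=14. B is better since 1 < 14.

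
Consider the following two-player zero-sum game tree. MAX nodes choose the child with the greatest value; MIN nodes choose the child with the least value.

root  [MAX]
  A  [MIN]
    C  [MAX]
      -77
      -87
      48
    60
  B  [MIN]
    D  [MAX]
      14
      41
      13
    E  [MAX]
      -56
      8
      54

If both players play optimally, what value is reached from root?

C (MAX): max(-77, -87, 48) = 48
A (MIN): min(48, 60) = 48
D (MAX): max(14, 41, 13) = 41
E (MAX): max(-56, 8, 54) = 54
B (MIN): min(41, 54) = 41
root (MAX): max(48, 41) = 48

48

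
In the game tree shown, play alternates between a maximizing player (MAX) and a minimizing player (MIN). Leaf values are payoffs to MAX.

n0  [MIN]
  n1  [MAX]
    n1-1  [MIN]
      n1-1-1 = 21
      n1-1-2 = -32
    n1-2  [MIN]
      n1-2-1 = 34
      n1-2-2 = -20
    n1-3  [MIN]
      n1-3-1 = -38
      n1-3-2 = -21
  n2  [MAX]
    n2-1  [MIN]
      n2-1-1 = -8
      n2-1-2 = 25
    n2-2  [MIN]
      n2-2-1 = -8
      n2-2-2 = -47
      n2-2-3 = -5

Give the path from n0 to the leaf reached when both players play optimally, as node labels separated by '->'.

n1-1 (MIN): min(21, -32) = -32
n1-2 (MIN): min(34, -20) = -20
n1-3 (MIN): min(-38, -21) = -38
n1 (MAX): max(-32, -20, -38) = -20
n2-1 (MIN): min(-8, 25) = -8
n2-2 (MIN): min(-8, -47, -5) = -47
n2 (MAX): max(-8, -47) = -8
n0 (MIN): min(-20, -8) = -20
At n0, MIN picks n1 (lowest: -20).
At n1, MAX picks n1-2 (highest: -20).
At n1-2, MIN picks n1-2-2 (lowest: -20).
Terminal value -20.

n0 -> n1 -> n1-2 -> n1-2-2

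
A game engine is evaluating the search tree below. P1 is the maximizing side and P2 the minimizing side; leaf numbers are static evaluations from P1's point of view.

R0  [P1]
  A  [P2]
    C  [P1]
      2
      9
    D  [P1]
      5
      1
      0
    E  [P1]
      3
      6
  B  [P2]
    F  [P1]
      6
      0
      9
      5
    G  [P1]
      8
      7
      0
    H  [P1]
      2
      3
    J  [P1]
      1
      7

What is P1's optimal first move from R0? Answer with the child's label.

C (P1): max(2, 9) = 9
D (P1): max(5, 1, 0) = 5
E (P1): max(3, 6) = 6
A (P2): min(9, 5, 6) = 5
F (P1): max(6, 0, 9, 5) = 9
G (P1): max(8, 7, 0) = 8
H (P1): max(2, 3) = 3
J (P1): max(1, 7) = 7
B (P2): min(9, 8, 3, 7) = 3
R0 (P1): max(5, 3) = 5
P1 at R0 wants the highest of {A=5, B=3}, so chooses A.

A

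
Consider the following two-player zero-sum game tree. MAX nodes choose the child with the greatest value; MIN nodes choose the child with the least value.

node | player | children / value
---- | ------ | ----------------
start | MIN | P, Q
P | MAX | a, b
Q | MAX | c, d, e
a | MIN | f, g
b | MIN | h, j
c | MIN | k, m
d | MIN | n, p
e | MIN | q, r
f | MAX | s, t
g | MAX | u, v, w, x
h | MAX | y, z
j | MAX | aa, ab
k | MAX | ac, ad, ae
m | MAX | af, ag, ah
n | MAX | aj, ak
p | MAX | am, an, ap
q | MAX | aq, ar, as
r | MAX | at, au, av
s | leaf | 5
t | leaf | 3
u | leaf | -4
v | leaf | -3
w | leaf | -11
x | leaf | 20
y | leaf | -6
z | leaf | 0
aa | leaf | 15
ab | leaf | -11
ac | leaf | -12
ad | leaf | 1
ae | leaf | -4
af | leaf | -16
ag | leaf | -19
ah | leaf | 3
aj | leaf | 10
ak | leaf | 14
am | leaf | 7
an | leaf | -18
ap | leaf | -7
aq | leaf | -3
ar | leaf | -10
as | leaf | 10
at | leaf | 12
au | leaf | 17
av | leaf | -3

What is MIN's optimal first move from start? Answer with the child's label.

P

f (MAX): max(5, 3) = 5
g (MAX): max(-4, -3, -11, 20) = 20
a (MIN): min(5, 20) = 5
h (MAX): max(-6, 0) = 0
j (MAX): max(15, -11) = 15
b (MIN): min(0, 15) = 0
P (MAX): max(5, 0) = 5
k (MAX): max(-12, 1, -4) = 1
m (MAX): max(-16, -19, 3) = 3
c (MIN): min(1, 3) = 1
n (MAX): max(10, 14) = 14
p (MAX): max(7, -18, -7) = 7
d (MIN): min(14, 7) = 7
q (MAX): max(-3, -10, 10) = 10
r (MAX): max(12, 17, -3) = 17
e (MIN): min(10, 17) = 10
Q (MAX): max(1, 7, 10) = 10
start (MIN): min(5, 10) = 5
MIN at start wants the lowest of {P=5, Q=10}, so chooses P.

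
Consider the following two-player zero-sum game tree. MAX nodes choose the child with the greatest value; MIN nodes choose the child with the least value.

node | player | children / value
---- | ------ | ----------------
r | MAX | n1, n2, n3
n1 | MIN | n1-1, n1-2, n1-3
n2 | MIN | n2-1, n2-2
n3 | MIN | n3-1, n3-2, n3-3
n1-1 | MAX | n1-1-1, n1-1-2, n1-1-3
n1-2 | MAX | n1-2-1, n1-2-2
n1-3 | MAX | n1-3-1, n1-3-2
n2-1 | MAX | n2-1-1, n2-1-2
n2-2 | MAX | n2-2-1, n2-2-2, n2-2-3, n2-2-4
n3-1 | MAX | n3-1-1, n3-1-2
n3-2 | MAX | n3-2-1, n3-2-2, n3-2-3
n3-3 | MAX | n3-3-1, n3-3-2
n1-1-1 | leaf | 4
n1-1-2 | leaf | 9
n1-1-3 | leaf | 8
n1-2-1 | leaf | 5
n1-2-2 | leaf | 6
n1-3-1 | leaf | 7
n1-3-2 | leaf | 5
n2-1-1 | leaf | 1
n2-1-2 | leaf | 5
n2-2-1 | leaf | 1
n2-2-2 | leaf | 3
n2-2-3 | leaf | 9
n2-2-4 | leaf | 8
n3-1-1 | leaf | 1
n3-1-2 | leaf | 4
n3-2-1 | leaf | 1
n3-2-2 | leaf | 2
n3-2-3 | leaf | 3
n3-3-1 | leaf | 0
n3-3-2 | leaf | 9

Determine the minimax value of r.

6

n1-1 (MAX): max(4, 9, 8) = 9
n1-2 (MAX): max(5, 6) = 6
n1-3 (MAX): max(7, 5) = 7
n1 (MIN): min(9, 6, 7) = 6
n2-1 (MAX): max(1, 5) = 5
n2-2 (MAX): max(1, 3, 9, 8) = 9
n2 (MIN): min(5, 9) = 5
n3-1 (MAX): max(1, 4) = 4
n3-2 (MAX): max(1, 2, 3) = 3
n3-3 (MAX): max(0, 9) = 9
n3 (MIN): min(4, 3, 9) = 3
r (MAX): max(6, 5, 3) = 6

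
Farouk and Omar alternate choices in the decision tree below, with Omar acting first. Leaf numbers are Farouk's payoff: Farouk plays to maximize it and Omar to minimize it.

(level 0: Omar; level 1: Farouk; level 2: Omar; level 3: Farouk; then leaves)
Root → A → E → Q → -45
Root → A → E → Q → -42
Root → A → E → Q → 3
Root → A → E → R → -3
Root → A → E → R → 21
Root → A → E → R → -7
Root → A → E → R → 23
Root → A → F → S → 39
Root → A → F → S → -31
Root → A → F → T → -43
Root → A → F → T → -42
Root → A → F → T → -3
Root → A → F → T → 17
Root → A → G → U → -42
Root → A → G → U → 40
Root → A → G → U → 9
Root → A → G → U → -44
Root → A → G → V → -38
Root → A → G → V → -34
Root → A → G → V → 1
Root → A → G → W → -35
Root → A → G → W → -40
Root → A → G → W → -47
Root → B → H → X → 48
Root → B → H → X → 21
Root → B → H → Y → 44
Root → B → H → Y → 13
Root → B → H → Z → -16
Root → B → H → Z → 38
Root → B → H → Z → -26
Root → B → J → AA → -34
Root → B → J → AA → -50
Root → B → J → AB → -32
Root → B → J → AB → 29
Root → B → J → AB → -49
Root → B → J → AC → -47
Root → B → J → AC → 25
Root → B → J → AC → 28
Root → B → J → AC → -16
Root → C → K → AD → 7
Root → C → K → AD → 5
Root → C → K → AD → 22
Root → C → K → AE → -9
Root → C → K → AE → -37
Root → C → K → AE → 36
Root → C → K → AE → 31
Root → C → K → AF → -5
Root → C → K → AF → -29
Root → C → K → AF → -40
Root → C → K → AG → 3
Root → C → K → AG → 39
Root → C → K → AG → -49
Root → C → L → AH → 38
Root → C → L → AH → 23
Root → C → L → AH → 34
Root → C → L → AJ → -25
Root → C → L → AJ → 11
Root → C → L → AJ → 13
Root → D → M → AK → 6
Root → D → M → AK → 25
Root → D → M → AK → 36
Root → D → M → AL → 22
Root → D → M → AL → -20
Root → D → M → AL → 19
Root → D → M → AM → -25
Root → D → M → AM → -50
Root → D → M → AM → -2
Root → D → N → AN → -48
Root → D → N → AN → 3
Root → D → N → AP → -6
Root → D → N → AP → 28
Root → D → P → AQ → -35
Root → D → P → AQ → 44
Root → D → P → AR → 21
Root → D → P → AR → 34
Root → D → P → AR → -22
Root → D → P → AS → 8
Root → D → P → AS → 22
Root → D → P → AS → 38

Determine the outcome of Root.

Q (Farouk): max(-45, -42, 3) = 3
R (Farouk): max(-3, 21, -7, 23) = 23
E (Omar): min(3, 23) = 3
S (Farouk): max(39, -31) = 39
T (Farouk): max(-43, -42, -3, 17) = 17
F (Omar): min(39, 17) = 17
U (Farouk): max(-42, 40, 9, -44) = 40
V (Farouk): max(-38, -34, 1) = 1
W (Farouk): max(-35, -40, -47) = -35
G (Omar): min(40, 1, -35) = -35
A (Farouk): max(3, 17, -35) = 17
X (Farouk): max(48, 21) = 48
Y (Farouk): max(44, 13) = 44
Z (Farouk): max(-16, 38, -26) = 38
H (Omar): min(48, 44, 38) = 38
AA (Farouk): max(-34, -50) = -34
AB (Farouk): max(-32, 29, -49) = 29
AC (Farouk): max(-47, 25, 28, -16) = 28
J (Omar): min(-34, 29, 28) = -34
B (Farouk): max(38, -34) = 38
AD (Farouk): max(7, 5, 22) = 22
AE (Farouk): max(-9, -37, 36, 31) = 36
AF (Farouk): max(-5, -29, -40) = -5
AG (Farouk): max(3, 39, -49) = 39
K (Omar): min(22, 36, -5, 39) = -5
AH (Farouk): max(38, 23, 34) = 38
AJ (Farouk): max(-25, 11, 13) = 13
L (Omar): min(38, 13) = 13
C (Farouk): max(-5, 13) = 13
AK (Farouk): max(6, 25, 36) = 36
AL (Farouk): max(22, -20, 19) = 22
AM (Farouk): max(-25, -50, -2) = -2
M (Omar): min(36, 22, -2) = -2
AN (Farouk): max(-48, 3) = 3
AP (Farouk): max(-6, 28) = 28
N (Omar): min(3, 28) = 3
AQ (Farouk): max(-35, 44) = 44
AR (Farouk): max(21, 34, -22) = 34
AS (Farouk): max(8, 22, 38) = 38
P (Omar): min(44, 34, 38) = 34
D (Farouk): max(-2, 3, 34) = 34
Root (Omar): min(17, 38, 13, 34) = 13

13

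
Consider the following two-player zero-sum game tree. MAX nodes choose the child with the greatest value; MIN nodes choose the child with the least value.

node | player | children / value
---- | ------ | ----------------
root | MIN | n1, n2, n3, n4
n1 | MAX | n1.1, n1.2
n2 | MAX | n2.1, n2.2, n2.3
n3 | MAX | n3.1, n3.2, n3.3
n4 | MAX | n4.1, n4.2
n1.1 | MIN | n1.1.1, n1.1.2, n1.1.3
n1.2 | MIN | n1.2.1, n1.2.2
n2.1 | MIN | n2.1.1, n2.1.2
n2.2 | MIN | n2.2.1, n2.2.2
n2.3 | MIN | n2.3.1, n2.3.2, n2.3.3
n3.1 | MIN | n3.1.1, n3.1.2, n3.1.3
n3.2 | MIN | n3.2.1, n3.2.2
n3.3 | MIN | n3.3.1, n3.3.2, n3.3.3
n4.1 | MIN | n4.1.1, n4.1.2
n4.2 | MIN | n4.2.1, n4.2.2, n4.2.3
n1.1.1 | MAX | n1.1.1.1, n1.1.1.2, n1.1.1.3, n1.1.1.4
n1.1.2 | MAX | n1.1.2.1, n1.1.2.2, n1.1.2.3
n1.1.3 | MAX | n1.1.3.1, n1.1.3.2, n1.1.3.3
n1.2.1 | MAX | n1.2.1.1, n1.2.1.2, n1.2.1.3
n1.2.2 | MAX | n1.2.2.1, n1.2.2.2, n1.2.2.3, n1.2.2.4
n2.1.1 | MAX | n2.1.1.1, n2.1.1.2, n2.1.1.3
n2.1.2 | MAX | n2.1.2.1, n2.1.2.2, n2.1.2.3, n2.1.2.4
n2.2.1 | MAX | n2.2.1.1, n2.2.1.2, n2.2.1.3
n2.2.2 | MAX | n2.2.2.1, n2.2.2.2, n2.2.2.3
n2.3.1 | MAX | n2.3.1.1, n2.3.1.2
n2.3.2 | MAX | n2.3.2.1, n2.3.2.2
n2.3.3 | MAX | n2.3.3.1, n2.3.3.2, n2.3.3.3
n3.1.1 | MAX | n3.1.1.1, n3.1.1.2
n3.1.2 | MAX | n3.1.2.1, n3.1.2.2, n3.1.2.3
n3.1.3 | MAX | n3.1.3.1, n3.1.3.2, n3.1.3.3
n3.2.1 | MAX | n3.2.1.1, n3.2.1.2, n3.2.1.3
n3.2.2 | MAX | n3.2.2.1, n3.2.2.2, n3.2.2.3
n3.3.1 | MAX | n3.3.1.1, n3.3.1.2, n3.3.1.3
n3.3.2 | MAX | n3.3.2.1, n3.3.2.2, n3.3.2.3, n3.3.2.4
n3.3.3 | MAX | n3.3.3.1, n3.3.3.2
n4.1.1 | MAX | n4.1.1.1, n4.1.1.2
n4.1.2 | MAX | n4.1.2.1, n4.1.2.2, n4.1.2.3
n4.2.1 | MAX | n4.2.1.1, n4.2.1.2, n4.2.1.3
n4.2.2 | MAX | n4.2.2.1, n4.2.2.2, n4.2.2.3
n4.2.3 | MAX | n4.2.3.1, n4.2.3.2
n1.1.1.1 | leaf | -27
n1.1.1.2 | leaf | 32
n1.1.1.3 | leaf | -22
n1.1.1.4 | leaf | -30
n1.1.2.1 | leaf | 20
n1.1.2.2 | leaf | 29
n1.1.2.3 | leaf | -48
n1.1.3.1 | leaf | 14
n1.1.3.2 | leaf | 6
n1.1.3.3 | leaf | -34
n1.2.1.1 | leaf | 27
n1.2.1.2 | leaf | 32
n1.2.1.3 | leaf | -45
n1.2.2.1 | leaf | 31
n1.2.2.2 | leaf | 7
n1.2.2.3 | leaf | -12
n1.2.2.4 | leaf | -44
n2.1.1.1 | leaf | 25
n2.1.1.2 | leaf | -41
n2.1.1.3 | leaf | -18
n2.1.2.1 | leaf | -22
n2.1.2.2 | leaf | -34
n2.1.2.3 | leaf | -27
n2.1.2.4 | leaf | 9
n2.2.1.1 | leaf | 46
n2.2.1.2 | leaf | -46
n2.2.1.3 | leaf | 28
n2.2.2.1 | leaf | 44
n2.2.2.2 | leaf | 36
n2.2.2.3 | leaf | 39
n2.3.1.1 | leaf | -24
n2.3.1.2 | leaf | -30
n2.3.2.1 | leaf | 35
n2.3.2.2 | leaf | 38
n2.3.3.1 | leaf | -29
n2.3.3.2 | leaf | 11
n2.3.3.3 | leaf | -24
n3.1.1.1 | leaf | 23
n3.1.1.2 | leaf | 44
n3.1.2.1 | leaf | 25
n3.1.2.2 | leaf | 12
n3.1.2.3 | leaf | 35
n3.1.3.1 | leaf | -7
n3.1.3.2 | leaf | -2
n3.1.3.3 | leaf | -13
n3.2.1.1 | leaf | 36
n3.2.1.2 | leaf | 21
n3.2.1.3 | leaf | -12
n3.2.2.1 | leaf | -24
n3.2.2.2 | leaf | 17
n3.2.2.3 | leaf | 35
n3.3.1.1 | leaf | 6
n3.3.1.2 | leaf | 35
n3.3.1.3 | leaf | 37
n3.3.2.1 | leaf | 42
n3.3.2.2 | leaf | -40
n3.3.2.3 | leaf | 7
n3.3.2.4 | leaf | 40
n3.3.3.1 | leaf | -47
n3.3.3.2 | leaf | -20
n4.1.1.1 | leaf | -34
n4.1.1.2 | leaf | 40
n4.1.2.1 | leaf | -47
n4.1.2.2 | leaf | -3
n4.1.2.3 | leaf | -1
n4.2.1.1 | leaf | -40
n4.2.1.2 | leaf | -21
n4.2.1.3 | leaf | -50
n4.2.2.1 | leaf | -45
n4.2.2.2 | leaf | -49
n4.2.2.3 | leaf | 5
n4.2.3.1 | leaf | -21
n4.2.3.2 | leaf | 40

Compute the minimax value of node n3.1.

n3.1.1 (MAX): max(23, 44) = 44
n3.1.2 (MAX): max(25, 12, 35) = 35
n3.1.3 (MAX): max(-7, -2, -13) = -2
n3.1 (MIN): min(44, 35, -2) = -2

-2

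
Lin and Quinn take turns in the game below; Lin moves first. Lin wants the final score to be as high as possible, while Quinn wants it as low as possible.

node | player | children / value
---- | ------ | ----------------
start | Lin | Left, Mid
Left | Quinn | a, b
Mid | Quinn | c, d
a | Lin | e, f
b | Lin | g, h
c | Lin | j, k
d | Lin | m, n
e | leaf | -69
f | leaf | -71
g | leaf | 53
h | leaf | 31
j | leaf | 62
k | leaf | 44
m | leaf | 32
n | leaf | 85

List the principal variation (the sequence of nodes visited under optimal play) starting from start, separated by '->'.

start -> Mid -> c -> j

a (Lin): max(-69, -71) = -69
b (Lin): max(53, 31) = 53
Left (Quinn): min(-69, 53) = -69
c (Lin): max(62, 44) = 62
d (Lin): max(32, 85) = 85
Mid (Quinn): min(62, 85) = 62
start (Lin): max(-69, 62) = 62
At start, Lin picks Mid (highest: 62).
At Mid, Quinn picks c (lowest: 62).
At c, Lin picks j (highest: 62).
Terminal value 62.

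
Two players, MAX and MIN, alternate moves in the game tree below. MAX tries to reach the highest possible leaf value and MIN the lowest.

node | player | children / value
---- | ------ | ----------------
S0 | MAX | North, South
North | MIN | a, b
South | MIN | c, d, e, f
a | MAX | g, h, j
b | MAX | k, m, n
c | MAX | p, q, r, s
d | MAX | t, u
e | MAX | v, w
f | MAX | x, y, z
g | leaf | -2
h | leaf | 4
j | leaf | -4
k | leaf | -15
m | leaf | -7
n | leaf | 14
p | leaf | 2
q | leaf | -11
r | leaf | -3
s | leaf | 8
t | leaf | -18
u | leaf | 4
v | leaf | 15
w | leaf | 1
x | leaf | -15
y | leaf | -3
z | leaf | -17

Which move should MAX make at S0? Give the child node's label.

a (MAX): max(-2, 4, -4) = 4
b (MAX): max(-15, -7, 14) = 14
North (MIN): min(4, 14) = 4
c (MAX): max(2, -11, -3, 8) = 8
d (MAX): max(-18, 4) = 4
e (MAX): max(15, 1) = 15
f (MAX): max(-15, -3, -17) = -3
South (MIN): min(8, 4, 15, -3) = -3
S0 (MAX): max(4, -3) = 4
MAX at S0 wants the highest of {North=4, South=-3}, so chooses North.

North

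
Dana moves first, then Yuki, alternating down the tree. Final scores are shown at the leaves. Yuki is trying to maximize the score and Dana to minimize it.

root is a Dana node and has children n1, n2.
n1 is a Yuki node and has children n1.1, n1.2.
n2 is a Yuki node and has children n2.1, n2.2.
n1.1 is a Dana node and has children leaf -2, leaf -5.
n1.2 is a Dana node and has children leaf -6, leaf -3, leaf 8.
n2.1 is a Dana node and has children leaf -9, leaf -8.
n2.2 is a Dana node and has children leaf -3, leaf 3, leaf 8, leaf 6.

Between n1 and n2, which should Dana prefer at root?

n1

n1.1 (Dana): min(-2, -5) = -5
n1.2 (Dana): min(-6, -3, 8) = -6
n1 (Yuki): max(-5, -6) = -5
n2.1 (Dana): min(-9, -8) = -9
n2.2 (Dana): min(-3, 3, 8, 6) = -3
n2 (Yuki): max(-9, -3) = -3
Dana prefers the lower value; n1=-5, n2=-3. n1 is better since -5 < -3.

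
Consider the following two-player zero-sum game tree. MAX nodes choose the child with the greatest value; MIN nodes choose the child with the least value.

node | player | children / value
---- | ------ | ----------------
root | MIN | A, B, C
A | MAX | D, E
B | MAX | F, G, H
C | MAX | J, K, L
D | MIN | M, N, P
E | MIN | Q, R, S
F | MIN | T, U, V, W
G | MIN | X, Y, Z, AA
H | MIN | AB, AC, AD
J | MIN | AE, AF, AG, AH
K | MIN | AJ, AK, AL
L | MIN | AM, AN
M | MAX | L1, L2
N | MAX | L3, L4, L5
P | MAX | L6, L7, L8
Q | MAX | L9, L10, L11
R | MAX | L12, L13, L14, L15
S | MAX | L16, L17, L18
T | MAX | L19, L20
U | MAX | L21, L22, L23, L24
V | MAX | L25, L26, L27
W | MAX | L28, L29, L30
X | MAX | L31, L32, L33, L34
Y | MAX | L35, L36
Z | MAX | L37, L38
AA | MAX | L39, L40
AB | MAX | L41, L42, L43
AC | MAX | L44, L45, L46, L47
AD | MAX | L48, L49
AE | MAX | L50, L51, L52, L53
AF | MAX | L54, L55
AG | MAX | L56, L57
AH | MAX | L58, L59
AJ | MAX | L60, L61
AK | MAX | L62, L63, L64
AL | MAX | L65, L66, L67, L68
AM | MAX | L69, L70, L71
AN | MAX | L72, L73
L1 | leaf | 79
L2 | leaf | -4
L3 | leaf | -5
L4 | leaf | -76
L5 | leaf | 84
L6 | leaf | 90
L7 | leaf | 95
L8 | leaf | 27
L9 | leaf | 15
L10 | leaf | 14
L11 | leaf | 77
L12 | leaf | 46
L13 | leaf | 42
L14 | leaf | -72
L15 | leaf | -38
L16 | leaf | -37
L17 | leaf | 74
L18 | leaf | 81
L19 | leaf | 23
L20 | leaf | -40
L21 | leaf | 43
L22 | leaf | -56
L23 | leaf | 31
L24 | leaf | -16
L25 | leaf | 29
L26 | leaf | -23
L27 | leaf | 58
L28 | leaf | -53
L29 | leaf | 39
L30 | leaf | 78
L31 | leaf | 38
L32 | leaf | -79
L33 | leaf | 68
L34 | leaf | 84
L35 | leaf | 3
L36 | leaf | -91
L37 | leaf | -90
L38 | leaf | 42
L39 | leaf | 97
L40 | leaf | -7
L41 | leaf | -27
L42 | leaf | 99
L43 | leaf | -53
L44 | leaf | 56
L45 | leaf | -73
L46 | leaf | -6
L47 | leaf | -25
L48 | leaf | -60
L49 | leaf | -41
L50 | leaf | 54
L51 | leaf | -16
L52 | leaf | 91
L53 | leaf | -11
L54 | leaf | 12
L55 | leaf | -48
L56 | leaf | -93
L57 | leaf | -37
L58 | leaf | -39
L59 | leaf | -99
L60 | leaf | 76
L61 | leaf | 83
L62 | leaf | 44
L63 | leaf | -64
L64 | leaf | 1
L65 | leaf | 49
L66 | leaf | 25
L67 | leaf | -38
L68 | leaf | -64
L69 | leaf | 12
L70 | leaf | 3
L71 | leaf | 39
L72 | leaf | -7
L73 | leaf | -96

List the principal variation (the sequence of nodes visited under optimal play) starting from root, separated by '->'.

root -> B -> F -> T -> L19

M (MAX): max(79, -4) = 79
N (MAX): max(-5, -76, 84) = 84
P (MAX): max(90, 95, 27) = 95
D (MIN): min(79, 84, 95) = 79
Q (MAX): max(15, 14, 77) = 77
R (MAX): max(46, 42, -72, -38) = 46
S (MAX): max(-37, 74, 81) = 81
E (MIN): min(77, 46, 81) = 46
A (MAX): max(79, 46) = 79
T (MAX): max(23, -40) = 23
U (MAX): max(43, -56, 31, -16) = 43
V (MAX): max(29, -23, 58) = 58
W (MAX): max(-53, 39, 78) = 78
F (MIN): min(23, 43, 58, 78) = 23
X (MAX): max(38, -79, 68, 84) = 84
Y (MAX): max(3, -91) = 3
Z (MAX): max(-90, 42) = 42
AA (MAX): max(97, -7) = 97
G (MIN): min(84, 3, 42, 97) = 3
AB (MAX): max(-27, 99, -53) = 99
AC (MAX): max(56, -73, -6, -25) = 56
AD (MAX): max(-60, -41) = -41
H (MIN): min(99, 56, -41) = -41
B (MAX): max(23, 3, -41) = 23
AE (MAX): max(54, -16, 91, -11) = 91
AF (MAX): max(12, -48) = 12
AG (MAX): max(-93, -37) = -37
AH (MAX): max(-39, -99) = -39
J (MIN): min(91, 12, -37, -39) = -39
AJ (MAX): max(76, 83) = 83
AK (MAX): max(44, -64, 1) = 44
AL (MAX): max(49, 25, -38, -64) = 49
K (MIN): min(83, 44, 49) = 44
AM (MAX): max(12, 3, 39) = 39
AN (MAX): max(-7, -96) = -7
L (MIN): min(39, -7) = -7
C (MAX): max(-39, 44, -7) = 44
root (MIN): min(79, 23, 44) = 23
At root, MIN picks B (lowest: 23).
At B, MAX picks F (highest: 23).
At F, MIN picks T (lowest: 23).
At T, MAX picks L19 (highest: 23).
Terminal value 23.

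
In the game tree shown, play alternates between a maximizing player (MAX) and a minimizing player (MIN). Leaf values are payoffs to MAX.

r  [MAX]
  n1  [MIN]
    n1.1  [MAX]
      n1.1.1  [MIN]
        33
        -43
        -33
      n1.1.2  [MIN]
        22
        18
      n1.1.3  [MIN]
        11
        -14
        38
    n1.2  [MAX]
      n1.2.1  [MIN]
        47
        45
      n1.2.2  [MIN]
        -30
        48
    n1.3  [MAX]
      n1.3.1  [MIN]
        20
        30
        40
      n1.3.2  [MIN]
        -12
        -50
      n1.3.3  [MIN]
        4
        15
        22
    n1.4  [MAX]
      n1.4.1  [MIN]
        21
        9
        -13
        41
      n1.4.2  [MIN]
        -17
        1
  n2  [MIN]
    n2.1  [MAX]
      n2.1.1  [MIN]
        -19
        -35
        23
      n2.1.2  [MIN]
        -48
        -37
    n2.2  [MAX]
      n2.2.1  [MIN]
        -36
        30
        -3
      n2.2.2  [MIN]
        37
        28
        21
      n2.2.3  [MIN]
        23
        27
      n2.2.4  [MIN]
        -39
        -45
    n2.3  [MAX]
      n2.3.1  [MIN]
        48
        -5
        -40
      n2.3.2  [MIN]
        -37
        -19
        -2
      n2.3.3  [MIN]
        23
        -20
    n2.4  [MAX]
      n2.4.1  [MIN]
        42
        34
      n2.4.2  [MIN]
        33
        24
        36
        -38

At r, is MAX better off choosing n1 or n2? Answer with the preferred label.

n1.1.1 (MIN): min(33, -43, -33) = -43
n1.1.2 (MIN): min(22, 18) = 18
n1.1.3 (MIN): min(11, -14, 38) = -14
n1.1 (MAX): max(-43, 18, -14) = 18
n1.2.1 (MIN): min(47, 45) = 45
n1.2.2 (MIN): min(-30, 48) = -30
n1.2 (MAX): max(45, -30) = 45
n1.3.1 (MIN): min(20, 30, 40) = 20
n1.3.2 (MIN): min(-12, -50) = -50
n1.3.3 (MIN): min(4, 15, 22) = 4
n1.3 (MAX): max(20, -50, 4) = 20
n1.4.1 (MIN): min(21, 9, -13, 41) = -13
n1.4.2 (MIN): min(-17, 1) = -17
n1.4 (MAX): max(-13, -17) = -13
n1 (MIN): min(18, 45, 20, -13) = -13
n2.1.1 (MIN): min(-19, -35, 23) = -35
n2.1.2 (MIN): min(-48, -37) = -48
n2.1 (MAX): max(-35, -48) = -35
n2.2.1 (MIN): min(-36, 30, -3) = -36
n2.2.2 (MIN): min(37, 28, 21) = 21
n2.2.3 (MIN): min(23, 27) = 23
n2.2.4 (MIN): min(-39, -45) = -45
n2.2 (MAX): max(-36, 21, 23, -45) = 23
n2.3.1 (MIN): min(48, -5, -40) = -40
n2.3.2 (MIN): min(-37, -19, -2) = -37
n2.3.3 (MIN): min(23, -20) = -20
n2.3 (MAX): max(-40, -37, -20) = -20
n2.4.1 (MIN): min(42, 34) = 34
n2.4.2 (MIN): min(33, 24, 36, -38) = -38
n2.4 (MAX): max(34, -38) = 34
n2 (MIN): min(-35, 23, -20, 34) = -35
MAX prefers the higher value; n1=-13, n2=-35. n1 is better since -13 > -35.

n1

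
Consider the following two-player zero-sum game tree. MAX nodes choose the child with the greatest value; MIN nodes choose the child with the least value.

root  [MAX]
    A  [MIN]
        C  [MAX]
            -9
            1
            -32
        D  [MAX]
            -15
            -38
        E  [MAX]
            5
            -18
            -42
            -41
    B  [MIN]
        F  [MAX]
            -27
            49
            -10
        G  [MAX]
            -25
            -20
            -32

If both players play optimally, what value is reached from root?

C (MAX): max(-9, 1, -32) = 1
D (MAX): max(-15, -38) = -15
E (MAX): max(5, -18, -42, -41) = 5
A (MIN): min(1, -15, 5) = -15
F (MAX): max(-27, 49, -10) = 49
G (MAX): max(-25, -20, -32) = -20
B (MIN): min(49, -20) = -20
root (MAX): max(-15, -20) = -15

-15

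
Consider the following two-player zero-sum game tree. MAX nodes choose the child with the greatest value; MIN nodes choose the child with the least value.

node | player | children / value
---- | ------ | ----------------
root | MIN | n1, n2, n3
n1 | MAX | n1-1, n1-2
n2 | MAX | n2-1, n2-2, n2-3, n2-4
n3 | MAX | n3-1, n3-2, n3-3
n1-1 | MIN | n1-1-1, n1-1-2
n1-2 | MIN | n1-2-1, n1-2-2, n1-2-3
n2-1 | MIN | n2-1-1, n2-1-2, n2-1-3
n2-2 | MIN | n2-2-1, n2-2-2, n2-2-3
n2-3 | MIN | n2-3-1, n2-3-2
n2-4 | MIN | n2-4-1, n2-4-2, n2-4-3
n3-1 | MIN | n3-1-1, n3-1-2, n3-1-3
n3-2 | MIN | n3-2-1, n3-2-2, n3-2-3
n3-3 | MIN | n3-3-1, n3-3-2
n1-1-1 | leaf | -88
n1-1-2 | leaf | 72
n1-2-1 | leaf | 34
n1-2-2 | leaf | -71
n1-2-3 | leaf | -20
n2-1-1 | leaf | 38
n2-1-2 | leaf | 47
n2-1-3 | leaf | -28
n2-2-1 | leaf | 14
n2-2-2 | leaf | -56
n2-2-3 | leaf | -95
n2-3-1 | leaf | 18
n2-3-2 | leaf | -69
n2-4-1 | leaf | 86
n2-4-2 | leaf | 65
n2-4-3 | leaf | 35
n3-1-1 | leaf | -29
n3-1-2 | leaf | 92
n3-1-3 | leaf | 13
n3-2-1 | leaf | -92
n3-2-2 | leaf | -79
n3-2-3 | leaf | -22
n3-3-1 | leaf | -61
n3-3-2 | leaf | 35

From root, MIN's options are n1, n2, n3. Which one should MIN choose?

n1-1 (MIN): min(-88, 72) = -88
n1-2 (MIN): min(34, -71, -20) = -71
n1 (MAX): max(-88, -71) = -71
n2-1 (MIN): min(38, 47, -28) = -28
n2-2 (MIN): min(14, -56, -95) = -95
n2-3 (MIN): min(18, -69) = -69
n2-4 (MIN): min(86, 65, 35) = 35
n2 (MAX): max(-28, -95, -69, 35) = 35
n3-1 (MIN): min(-29, 92, 13) = -29
n3-2 (MIN): min(-92, -79, -22) = -92
n3-3 (MIN): min(-61, 35) = -61
n3 (MAX): max(-29, -92, -61) = -29
root (MIN): min(-71, 35, -29) = -71
MIN at root wants the lowest of {n1=-71, n2=35, n3=-29}, so chooses n1.

n1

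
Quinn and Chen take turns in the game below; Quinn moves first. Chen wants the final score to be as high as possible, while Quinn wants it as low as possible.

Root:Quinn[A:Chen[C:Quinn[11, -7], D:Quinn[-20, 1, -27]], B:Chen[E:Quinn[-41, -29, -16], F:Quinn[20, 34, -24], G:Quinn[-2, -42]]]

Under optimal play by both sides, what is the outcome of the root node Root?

C (Quinn): min(11, -7) = -7
D (Quinn): min(-20, 1, -27) = -27
A (Chen): max(-7, -27) = -7
E (Quinn): min(-41, -29, -16) = -41
F (Quinn): min(20, 34, -24) = -24
G (Quinn): min(-2, -42) = -42
B (Chen): max(-41, -24, -42) = -24
Root (Quinn): min(-7, -24) = -24

-24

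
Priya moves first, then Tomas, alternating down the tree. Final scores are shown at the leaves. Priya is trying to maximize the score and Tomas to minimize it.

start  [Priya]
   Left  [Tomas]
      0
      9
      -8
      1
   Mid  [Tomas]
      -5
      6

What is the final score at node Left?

-8

Left (Tomas): min(0, 9, -8, 1) = -8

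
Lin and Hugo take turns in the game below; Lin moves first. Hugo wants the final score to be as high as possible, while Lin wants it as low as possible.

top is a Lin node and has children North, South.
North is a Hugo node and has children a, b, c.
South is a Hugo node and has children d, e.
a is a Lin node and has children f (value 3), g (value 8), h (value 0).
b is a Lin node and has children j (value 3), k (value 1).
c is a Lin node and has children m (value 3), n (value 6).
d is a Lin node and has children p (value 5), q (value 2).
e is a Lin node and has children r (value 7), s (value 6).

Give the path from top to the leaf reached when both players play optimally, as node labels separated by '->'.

top -> North -> c -> m

a (Lin): min(3, 8, 0) = 0
b (Lin): min(3, 1) = 1
c (Lin): min(3, 6) = 3
North (Hugo): max(0, 1, 3) = 3
d (Lin): min(5, 2) = 2
e (Lin): min(7, 6) = 6
South (Hugo): max(2, 6) = 6
top (Lin): min(3, 6) = 3
At top, Lin picks North (lowest: 3).
At North, Hugo picks c (highest: 3).
At c, Lin picks m (lowest: 3).
Terminal value 3.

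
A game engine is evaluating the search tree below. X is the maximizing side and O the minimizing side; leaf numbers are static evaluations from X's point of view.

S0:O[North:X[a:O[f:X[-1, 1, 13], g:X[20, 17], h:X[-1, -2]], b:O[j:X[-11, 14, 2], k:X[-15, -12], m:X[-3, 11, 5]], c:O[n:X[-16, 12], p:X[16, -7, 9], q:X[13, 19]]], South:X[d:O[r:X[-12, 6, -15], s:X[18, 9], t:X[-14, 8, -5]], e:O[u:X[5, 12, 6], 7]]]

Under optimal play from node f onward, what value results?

13

f (X): max(-1, 1, 13) = 13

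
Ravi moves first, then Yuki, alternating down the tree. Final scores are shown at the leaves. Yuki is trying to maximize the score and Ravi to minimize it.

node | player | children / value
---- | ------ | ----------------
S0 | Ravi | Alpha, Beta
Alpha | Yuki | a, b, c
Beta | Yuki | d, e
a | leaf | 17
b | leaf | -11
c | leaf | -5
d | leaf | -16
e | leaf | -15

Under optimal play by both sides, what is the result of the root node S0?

-15

Alpha (Yuki): max(17, -11, -5) = 17
Beta (Yuki): max(-16, -15) = -15
S0 (Ravi): min(17, -15) = -15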